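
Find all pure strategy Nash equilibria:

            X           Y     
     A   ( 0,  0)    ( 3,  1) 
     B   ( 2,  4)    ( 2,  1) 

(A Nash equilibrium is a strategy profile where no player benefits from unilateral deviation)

Nash equilibrium: (A, Y), (B, X)

Work:
Best responses:
  P1 vs X: payoffs [0, 2] → best response B (payoff 2)
  P1 vs Y: payoffs [3, 2] → best response A (payoff 3)
  P2 vs A: payoffs [0, 1] → best response Y (payoff 1)
  P2 vs B: payoffs [4, 1] → best response X (payoff 4)
Mutual best responses: (A,Y), (B,X) → Nash equilibria.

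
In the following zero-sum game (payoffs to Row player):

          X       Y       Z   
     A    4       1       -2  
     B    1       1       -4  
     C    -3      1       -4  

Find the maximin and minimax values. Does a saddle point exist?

Maximin = -2, Minimax = -2, Saddle: True

Work:
Row minimums: [-2, -4, -4] → maximin = -2
Column maximums: [4, 1, -2] → minimax = -2
Saddle point exists! Game value = -2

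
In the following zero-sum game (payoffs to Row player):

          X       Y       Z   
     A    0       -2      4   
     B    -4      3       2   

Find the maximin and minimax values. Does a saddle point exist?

Maximin = -2, Minimax = 0, Saddle: False

Work:
Row minimums: [-2, -4] → maximin = -2
Column maximums: [0, 3, 4] → minimax = 0
No saddle point (maximin ≠ minimax). Mixed strategy needed.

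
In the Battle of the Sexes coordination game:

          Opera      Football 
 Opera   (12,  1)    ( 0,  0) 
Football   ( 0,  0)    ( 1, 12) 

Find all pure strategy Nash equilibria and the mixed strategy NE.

Pure NE: (Opera, Opera) and (Football, Football); Mixed NE: p = 0.9231, q = 0.0769

Work:
Check pure NE:
(Opera, Opera): (12, 1) - no unilateral deviation beneficial
(Football, Football): (1, 12) - no unilateral deviation beneficial
Mixed NE: P1 plays Opera with p = 0.9231, P2 plays Opera with q = 0.0769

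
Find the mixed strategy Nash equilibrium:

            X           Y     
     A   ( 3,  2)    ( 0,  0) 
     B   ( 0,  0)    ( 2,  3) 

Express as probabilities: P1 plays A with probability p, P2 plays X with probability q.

p = 0.6, q = 0.4

Work:
Find probabilities that make opponent indifferent:
P2 chooses q to make P1 indifferent between A and B
P1 chooses p to make P2 indifferent between X and Y
Mixed NE: P1 plays (A: 0.6, B: 0.4), P2 plays (X: 0.4, Y: 0.6)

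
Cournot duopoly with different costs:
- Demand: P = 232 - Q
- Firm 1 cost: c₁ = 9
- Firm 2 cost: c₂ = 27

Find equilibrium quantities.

q₁* = 80.33, q₂* = 62.33

Work:
Reaction: q₁ = (232 - 9 - q₂)/2
Reaction: q₂ = (232 - 27 - q₁)/2
Solve simultaneously:
q₁* = (232 - 2×9 + 27)/3 = 80.33
q₂* = (232 - 2×27 + 9)/3 = 62.33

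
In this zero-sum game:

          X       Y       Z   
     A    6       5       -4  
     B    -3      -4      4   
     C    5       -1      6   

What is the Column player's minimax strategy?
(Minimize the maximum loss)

Column should play Y, value = 5

Work:
Column player minimizes Row's maximum payoff:
Column X: max payoff to Row = 6
Column Y: max payoff to Row = 5
Column Z: max payoff to Row = 6
Minimum is 5, achieved by column Y.
Minimax strategy: Y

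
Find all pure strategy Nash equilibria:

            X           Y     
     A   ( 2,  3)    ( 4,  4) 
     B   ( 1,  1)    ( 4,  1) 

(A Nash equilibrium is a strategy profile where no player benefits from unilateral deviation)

Nash equilibrium: (A, Y), (B, Y)

Work:
Best responses:
  P1 vs X: payoffs [2, 1] → best response A (payoff 2)
  P1 vs Y: payoffs [4, 4] → best response A/B (payoff 4)
  P2 vs A: payoffs [3, 4] → best response Y (payoff 4)
  P2 vs B: payoffs [1, 1] → best response X/Y (payoff 1)
Mutual best responses: (A,Y), (B,Y) → Nash equilibria.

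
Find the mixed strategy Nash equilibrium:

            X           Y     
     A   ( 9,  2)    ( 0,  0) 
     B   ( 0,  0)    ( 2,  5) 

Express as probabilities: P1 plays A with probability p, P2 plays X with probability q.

p = 0.7143, q = 0.1818

Work:
Find probabilities that make opponent indifferent:
P2 chooses q to make P1 indifferent between A and B
P1 chooses p to make P2 indifferent between X and Y
Mixed NE: P1 plays (A: 0.7143, B: 0.2857), P2 plays (X: 0.1818, Y: 0.8182)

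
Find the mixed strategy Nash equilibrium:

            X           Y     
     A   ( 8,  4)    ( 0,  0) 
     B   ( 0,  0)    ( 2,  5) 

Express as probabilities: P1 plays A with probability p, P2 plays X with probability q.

p = 0.5556, q = 0.2

Work:
Find probabilities that make opponent indifferent:
P2 chooses q to make P1 indifferent between A and B
P1 chooses p to make P2 indifferent between X and Y
Mixed NE: P1 plays (A: 0.5556, B: 0.4444), P2 plays (X: 0.2, Y: 0.8)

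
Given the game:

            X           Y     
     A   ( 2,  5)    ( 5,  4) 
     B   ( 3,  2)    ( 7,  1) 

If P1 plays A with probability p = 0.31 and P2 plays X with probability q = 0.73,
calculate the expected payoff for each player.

E[P1] = 3.6863, E[P2] = 2.66

Work:
E[P1] = p·q·π₁(A,X) + p·(1-q)·π₁(A,Y) + (1-p)·q·π₁(B,X) + (1-p)·(1-q)·π₁(B,Y)
= 0.31·0.73·2 + 0.31·0.27·5 + 0.69·0.73·3 + 0.69·0.27·7
= 3.6863

E[P2] = 2.66 (similar calculation)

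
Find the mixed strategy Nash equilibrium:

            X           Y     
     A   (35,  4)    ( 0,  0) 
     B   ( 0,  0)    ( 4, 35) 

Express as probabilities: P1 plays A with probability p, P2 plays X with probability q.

p = 0.8974, q = 0.1026

Work:
Find probabilities that make opponent indifferent:
P2 chooses q to make P1 indifferent between A and B
P1 chooses p to make P2 indifferent between X and Y
Mixed NE: P1 plays (A: 0.8974, B: 0.1026), P2 plays (X: 0.1026, Y: 0.8974)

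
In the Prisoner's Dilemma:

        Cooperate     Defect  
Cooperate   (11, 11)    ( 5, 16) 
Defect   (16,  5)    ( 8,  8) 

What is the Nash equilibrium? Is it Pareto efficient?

(Defect, Defect) is NE; not Pareto efficient

Work:
Defect dominates Cooperate for both players:
If P2 cooperates: Defect (16) > Cooperate (11)
If P2 defects: Defect (8) > Cooperate (5)
NE: (Defect, Defect) with payoff (8, 8)
But (Cooperate, Cooperate) = (11, 11) Pareto dominates (8, 8)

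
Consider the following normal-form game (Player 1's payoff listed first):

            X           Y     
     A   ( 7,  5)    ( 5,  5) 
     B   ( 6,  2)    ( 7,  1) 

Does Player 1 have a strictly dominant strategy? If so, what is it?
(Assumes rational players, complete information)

No strictly dominant strategy exists for Player 1

Work:
A strategy strictly dominates another if it gives a strictly higher payoff against every opponent action. Compare each pair of P1's strategies column-by-column:
  A vs B: [7 vs 6, 5 vs 7] → A does not strictly dominate B (column Y: 5 ≤ 7)
  B vs A: [6 vs 7, 7 vs 5] → B does not strictly dominate A (column X: 6 ≤ 7)
No single strategy strictly dominates all others → no strictly dominant strategy.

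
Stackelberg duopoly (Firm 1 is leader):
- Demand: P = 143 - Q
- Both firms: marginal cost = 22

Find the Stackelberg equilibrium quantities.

q₁* (leader) = 60.5, q₂* (follower) = 30.25

Work:
Follower's reaction: q₂ = (a - c - q₁)/2
Leader substitutes: π₁ = q₁·(a - q₁ - (a-c-q₁)/2 - c)
FOC: q₁* = (143 - 22)/2 = 60.50
Then: q₂* = (143 - 22 - 60.5)/2 = 30.25
Leader has first-mover advantage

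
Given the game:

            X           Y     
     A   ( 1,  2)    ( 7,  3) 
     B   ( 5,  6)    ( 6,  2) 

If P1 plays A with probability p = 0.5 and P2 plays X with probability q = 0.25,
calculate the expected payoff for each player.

E[P1] = 5.625, E[P2] = 2.875

Work:
E[P1] = p·q·π₁(A,X) + p·(1-q)·π₁(A,Y) + (1-p)·q·π₁(B,X) + (1-p)·(1-q)·π₁(B,Y)
= 0.5·0.25·1 + 0.5·0.75·7 + 0.5·0.25·5 + 0.5·0.75·6
= 5.625

E[P2] = 2.875 (similar calculation)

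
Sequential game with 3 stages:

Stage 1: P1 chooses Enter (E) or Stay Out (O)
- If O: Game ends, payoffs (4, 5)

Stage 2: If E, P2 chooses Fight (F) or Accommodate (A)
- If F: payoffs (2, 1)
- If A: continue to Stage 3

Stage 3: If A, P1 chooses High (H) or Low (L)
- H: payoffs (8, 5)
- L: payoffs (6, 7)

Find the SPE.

SPE: (E, A, H); Outcome (8, 5)

Work:
Stage 3: P1 chooses H (8 vs 6)
Stage 2: P2: F->1, A->5 (anticipating H). Choose A
Stage 1: P1: O->4, E->8 (anticipating A, H). Choose E
SPE path: E -> A -> H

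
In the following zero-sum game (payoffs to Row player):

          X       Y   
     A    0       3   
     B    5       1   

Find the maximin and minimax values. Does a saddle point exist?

Maximin = 1, Minimax = 3, Saddle: False

Work:
Row minimums: [0, 1] → maximin = 1
Column maximums: [5, 3] → minimax = 3
No saddle point (maximin ≠ minimax). Mixed strategy needed.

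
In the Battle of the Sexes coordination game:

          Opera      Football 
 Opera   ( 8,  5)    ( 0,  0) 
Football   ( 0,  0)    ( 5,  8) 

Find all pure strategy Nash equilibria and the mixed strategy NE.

Pure NE: (Opera, Opera) and (Football, Football); Mixed NE: p = 0.6154, q = 0.3846

Work:
Check pure NE:
(Opera, Opera): (8, 5) - no unilateral deviation beneficial
(Football, Football): (5, 8) - no unilateral deviation beneficial
Mixed NE: P1 plays Opera with p = 0.6154, P2 plays Opera with q = 0.3846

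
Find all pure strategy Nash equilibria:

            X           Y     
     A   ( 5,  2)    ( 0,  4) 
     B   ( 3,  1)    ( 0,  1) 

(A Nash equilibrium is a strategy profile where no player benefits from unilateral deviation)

Nash equilibrium: (A, Y), (B, Y)

Work:
Best responses:
  P1 vs X: payoffs [5, 3] → best response A (payoff 5)
  P1 vs Y: payoffs [0, 0] → best response A/B (payoff 0)
  P2 vs A: payoffs [2, 4] → best response Y (payoff 4)
  P2 vs B: payoffs [1, 1] → best response X/Y (payoff 1)
Mutual best responses: (A,Y), (B,Y) → Nash equilibria.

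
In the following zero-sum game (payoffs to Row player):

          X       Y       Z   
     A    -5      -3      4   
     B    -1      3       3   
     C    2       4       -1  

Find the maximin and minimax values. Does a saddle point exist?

Maximin = -1, Minimax = 2, Saddle: False

Work:
Row minimums: [-5, -1, -1] → maximin = -1
Column maximums: [2, 4, 4] → minimax = 2
No saddle point (maximin ≠ minimax). Mixed strategy needed.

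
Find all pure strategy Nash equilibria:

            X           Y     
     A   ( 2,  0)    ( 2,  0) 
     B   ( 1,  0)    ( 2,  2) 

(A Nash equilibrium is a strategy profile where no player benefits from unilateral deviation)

Nash equilibrium: (A, X), (A, Y), (B, Y)

Work:
Best responses:
  P1 vs X: payoffs [2, 1] → best response A (payoff 2)
  P1 vs Y: payoffs [2, 2] → best response A/B (payoff 2)
  P2 vs A: payoffs [0, 0] → best response X/Y (payoff 0)
  P2 vs B: payoffs [0, 2] → best response Y (payoff 2)
Mutual best responses: (A,X), (A,Y), (B,Y) → Nash equilibria.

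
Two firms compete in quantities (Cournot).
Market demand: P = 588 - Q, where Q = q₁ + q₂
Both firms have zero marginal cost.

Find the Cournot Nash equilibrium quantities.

q₁* = q₂* = 196.0; P* = 196.0

Work:
Profit: π_i = P·q_i = (a - q_i - q_j)·q_i
FOC: ∂π_i/∂q_i = a - 2q_i - q_j = 0
Reaction function: q_i = (588 - q_j)/2
Symmetry: q* = 588/3 = 196.0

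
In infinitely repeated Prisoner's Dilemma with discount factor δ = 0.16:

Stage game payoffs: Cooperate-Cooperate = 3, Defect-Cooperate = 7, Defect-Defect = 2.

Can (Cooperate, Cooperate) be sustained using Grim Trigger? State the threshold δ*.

δ* = 0.8; since δ = 0.16 < 0.8, cooperation cannot be sustained

Work:
For Grim Trigger:
Cooperate forever: 3/(1-δ)
Defect then punished: 7 + 2·δ/(1-δ)
Need: 3/(1-δ) ≥ 7 + 2·δ/(1-δ)
Solving: δ ≥ (T-R)/(T-P) = (7-3)/(7-2) = 0.8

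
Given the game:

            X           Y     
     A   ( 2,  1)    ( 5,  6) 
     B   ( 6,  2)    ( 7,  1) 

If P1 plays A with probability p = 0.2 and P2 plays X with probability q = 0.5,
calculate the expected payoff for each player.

E[P1] = 5.9, E[P2] = 1.9

Work:
E[P1] = p·q·π₁(A,X) + p·(1-q)·π₁(A,Y) + (1-p)·q·π₁(B,X) + (1-p)·(1-q)·π₁(B,Y)
= 0.2·0.5·2 + 0.2·0.5·5 + 0.8·0.5·6 + 0.8·0.5·7
= 5.9

E[P2] = 1.9 (similar calculation)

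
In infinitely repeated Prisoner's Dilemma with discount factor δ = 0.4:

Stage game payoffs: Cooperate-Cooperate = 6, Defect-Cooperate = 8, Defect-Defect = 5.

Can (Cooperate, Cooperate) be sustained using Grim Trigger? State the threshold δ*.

δ* = 0.6667; since δ = 0.4 < 0.6667, cooperation cannot be sustained

Work:
For Grim Trigger:
Cooperate forever: 6/(1-δ)
Defect then punished: 8 + 5·δ/(1-δ)
Need: 6/(1-δ) ≥ 8 + 5·δ/(1-δ)
Solving: δ ≥ (T-R)/(T-P) = (8-6)/(8-5) = 0.6667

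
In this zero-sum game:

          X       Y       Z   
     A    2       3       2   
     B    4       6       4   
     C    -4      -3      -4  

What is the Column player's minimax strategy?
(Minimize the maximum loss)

Column should play X or Z (all achieve the minimum), value = 4

Work:
Column player minimizes Row's maximum payoff:
Column X: max payoff to Row = 4
Column Y: max payoff to Row = 6
Column Z: max payoff to Row = 4
Minimum is 4, achieved by columns X, Z (tied).
Each of X or Z is a minimax strategy.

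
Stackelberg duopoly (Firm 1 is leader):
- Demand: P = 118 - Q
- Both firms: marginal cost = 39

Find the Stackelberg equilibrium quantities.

q₁* (leader) = 39.5, q₂* (follower) = 19.75

Work:
Follower's reaction: q₂ = (a - c - q₁)/2
Leader substitutes: π₁ = q₁·(a - q₁ - (a-c-q₁)/2 - c)
FOC: q₁* = (118 - 39)/2 = 39.50
Then: q₂* = (118 - 39 - 39.5)/2 = 19.75
Leader has first-mover advantage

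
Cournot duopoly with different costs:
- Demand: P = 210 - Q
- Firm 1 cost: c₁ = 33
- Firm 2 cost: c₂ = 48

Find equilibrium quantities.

q₁* = 64.0, q₂* = 49.0

Work:
Reaction: q₁ = (210 - 33 - q₂)/2
Reaction: q₂ = (210 - 48 - q₁)/2
Solve simultaneously:
q₁* = (210 - 2×33 + 48)/3 = 64.0
q₂* = (210 - 2×48 + 33)/3 = 49.0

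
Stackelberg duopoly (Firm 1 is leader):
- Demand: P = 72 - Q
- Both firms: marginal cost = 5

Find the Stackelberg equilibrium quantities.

q₁* (leader) = 33.5, q₂* (follower) = 16.75

Work:
Follower's reaction: q₂ = (a - c - q₁)/2
Leader substitutes: π₁ = q₁·(a - q₁ - (a-c-q₁)/2 - c)
FOC: q₁* = (72 - 5)/2 = 33.50
Then: q₂* = (72 - 5 - 33.5)/2 = 16.75
Leader has first-mover advantage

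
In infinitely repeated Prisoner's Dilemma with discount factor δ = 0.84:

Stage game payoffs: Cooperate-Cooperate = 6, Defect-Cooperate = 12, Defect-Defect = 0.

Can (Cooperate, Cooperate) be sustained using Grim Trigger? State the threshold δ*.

δ* = 0.5; since δ = 0.84 ≥ 0.5, cooperation can be sustained

Work:
For Grim Trigger:
Cooperate forever: 6/(1-δ)
Defect then punished: 12 + 0·δ/(1-δ)
Need: 6/(1-δ) ≥ 12 + 0·δ/(1-δ)
Solving: δ ≥ (T-R)/(T-P) = (12-6)/(12-0) = 0.5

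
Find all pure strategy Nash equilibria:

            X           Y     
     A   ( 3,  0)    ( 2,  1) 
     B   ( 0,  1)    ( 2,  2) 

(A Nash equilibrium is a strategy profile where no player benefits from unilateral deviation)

Nash equilibrium: (A, Y), (B, Y)

Work:
Best responses:
  P1 vs X: payoffs [3, 0] → best response A (payoff 3)
  P1 vs Y: payoffs [2, 2] → best response A/B (payoff 2)
  P2 vs A: payoffs [0, 1] → best response Y (payoff 1)
  P2 vs B: payoffs [1, 2] → best response Y (payoff 2)
Mutual best responses: (A,Y), (B,Y) → Nash equilibria.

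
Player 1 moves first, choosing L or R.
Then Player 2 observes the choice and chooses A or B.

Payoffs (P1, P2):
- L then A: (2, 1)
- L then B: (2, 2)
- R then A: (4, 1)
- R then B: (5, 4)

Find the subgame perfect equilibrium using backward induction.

P1 plays R, P2 plays B after L and B after R; Payoff (5, 4)

Work:
Backward induction:
After L: P2 chooses B → P1 gets 2
After R: P2 chooses B → P1 gets 5
P1 chooses R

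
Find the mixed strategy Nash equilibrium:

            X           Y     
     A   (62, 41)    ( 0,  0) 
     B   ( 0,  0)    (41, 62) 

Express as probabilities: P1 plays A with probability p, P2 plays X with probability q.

p = 0.6019, q = 0.3981

Work:
Find probabilities that make opponent indifferent:
P2 chooses q to make P1 indifferent between A and B
P1 chooses p to make P2 indifferent between X and Y
Mixed NE: P1 plays (A: 0.6019, B: 0.3981), P2 plays (X: 0.3981, Y: 0.6019)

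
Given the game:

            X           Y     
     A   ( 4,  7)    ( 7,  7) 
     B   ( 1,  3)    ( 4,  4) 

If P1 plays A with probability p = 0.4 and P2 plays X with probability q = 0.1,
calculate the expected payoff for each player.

E[P1] = 4.9, E[P2] = 5.14

Work:
E[P1] = p·q·π₁(A,X) + p·(1-q)·π₁(A,Y) + (1-p)·q·π₁(B,X) + (1-p)·(1-q)·π₁(B,Y)
= 0.4·0.1·4 + 0.4·0.9·7 + 0.6·0.1·1 + 0.6·0.9·4
= 4.9

E[P2] = 5.14 (similar calculation)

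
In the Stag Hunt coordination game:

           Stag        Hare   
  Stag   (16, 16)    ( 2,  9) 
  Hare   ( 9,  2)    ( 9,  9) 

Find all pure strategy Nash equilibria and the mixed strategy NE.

Pure NE: (Stag, Stag) and (Hare, Hare); Mixed NE: p = 0.5, q = 0.5

Work:
Check pure NE:
(Stag, Stag): (16, 16) - no unilateral deviation beneficial
(Hare, Hare): (9, 9) - no unilateral deviation beneficial
Mixed NE: P1 plays Stag with p = 0.5, P2 plays Stag with q = 0.5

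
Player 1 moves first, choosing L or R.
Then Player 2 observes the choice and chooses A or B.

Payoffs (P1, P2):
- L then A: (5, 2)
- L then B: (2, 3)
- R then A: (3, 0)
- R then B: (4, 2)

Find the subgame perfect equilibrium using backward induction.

P1 plays R, P2 plays B after L and B after R; Payoff (4, 2)

Work:
Backward induction:
After L: P2 chooses B → P1 gets 2
After R: P2 chooses B → P1 gets 4
P1 chooses R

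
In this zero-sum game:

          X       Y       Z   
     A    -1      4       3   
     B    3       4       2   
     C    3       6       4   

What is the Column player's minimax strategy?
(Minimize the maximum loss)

Column should play X, value = 3

Work:
Column player minimizes Row's maximum payoff:
Column X: max payoff to Row = 3
Column Y: max payoff to Row = 6
Column Z: max payoff to Row = 4
Minimum is 3, achieved by column X.
Minimax strategy: X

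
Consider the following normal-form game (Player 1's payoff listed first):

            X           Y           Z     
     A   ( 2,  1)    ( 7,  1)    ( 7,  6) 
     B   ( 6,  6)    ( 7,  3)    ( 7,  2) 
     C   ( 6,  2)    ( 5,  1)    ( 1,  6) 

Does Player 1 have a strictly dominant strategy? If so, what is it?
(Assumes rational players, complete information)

No strictly dominant strategy exists for Player 1

Work:
A strategy strictly dominates another if it gives a strictly higher payoff against every opponent action. Compare each pair of P1's strategies column-by-column:
  A vs B: [2 vs 6, 7 vs 7, 7 vs 7] → A does not strictly dominate B (column X: 2 ≤ 6)
  A vs C: [2 vs 6, 7 vs 5, 7 vs 1] → A does not strictly dominate C (column X: 2 ≤ 6)
  B vs A: [6 vs 2, 7 vs 7, 7 vs 7] → B does not strictly dominate A (column Y: 7 ≤ 7)
  B vs C: [6 vs 6, 7 vs 5, 7 vs 1] → B does not strictly dominate C (column X: 6 ≤ 6)
  C vs A: [6 vs 2, 5 vs 7, 1 vs 7] → C does not strictly dominate A (column Y: 5 ≤ 7)
  C vs B: [6 vs 6, 5 vs 7, 1 vs 7] → C does not strictly dominate B (column X: 6 ≤ 6)
No single strategy strictly dominates all others → no strictly dominant strategy.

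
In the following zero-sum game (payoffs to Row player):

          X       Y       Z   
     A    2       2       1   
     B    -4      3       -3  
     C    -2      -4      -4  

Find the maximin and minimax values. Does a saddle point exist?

Maximin = 1, Minimax = 1, Saddle: True

Work:
Row minimums: [1, -4, -4] → maximin = 1
Column maximums: [2, 3, 1] → minimax = 1
Saddle point exists! Game value = 1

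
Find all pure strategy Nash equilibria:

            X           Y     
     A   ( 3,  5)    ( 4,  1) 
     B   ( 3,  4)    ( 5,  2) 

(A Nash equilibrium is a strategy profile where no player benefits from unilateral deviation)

Nash equilibrium: (A, X), (B, X)

Work:
Best responses:
  P1 vs X: payoffs [3, 3] → best response A/B (payoff 3)
  P1 vs Y: payoffs [4, 5] → best response B (payoff 5)
  P2 vs A: payoffs [5, 1] → best response X (payoff 5)
  P2 vs B: payoffs [4, 2] → best response X (payoff 4)
Mutual best responses: (A,X), (B,X) → Nash equilibria.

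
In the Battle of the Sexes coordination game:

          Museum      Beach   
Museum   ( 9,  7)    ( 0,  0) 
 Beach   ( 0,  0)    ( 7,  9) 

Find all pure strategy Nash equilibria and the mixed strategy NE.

Pure NE: (Museum, Museum) and (Beach, Beach); Mixed NE: p = 0.5625, q = 0.4375

Work:
Check pure NE:
(Museum, Museum): (9, 7) - no unilateral deviation beneficial
(Beach, Beach): (7, 9) - no unilateral deviation beneficial
Mixed NE: P1 plays Museum with p = 0.5625, P2 plays Museum with q = 0.4375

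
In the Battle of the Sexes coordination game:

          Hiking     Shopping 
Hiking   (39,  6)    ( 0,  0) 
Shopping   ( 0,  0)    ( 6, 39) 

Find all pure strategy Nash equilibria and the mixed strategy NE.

Pure NE: (Hiking, Hiking) and (Shopping, Shopping); Mixed NE: p = 0.8667, q = 0.1333

Work:
Check pure NE:
(Hiking, Hiking): (39, 6) - no unilateral deviation beneficial
(Shopping, Shopping): (6, 39) - no unilateral deviation beneficial
Mixed NE: P1 plays Hiking with p = 0.8667, P2 plays Hiking with q = 0.1333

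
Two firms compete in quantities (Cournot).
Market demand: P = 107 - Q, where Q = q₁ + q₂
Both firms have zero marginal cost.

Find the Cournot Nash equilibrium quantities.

q₁* = q₂* = 35.67; P* = 35.67

Work:
Profit: π_i = P·q_i = (a - q_i - q_j)·q_i
FOC: ∂π_i/∂q_i = a - 2q_i - q_j = 0
Reaction function: q_i = (107 - q_j)/2
Symmetry: q* = 107/3 = 35.67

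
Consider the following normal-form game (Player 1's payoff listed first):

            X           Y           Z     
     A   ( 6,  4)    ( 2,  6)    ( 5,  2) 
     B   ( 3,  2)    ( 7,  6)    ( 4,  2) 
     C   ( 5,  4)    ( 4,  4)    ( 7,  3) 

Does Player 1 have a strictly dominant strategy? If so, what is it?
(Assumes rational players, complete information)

No strictly dominant strategy exists for Player 1

Work:
A strategy strictly dominates another if it gives a strictly higher payoff against every opponent action. Compare each pair of P1's strategies column-by-column:
  A vs B: [6 vs 3, 2 vs 7, 5 vs 4] → A does not strictly dominate B (column Y: 2 ≤ 7)
  A vs C: [6 vs 5, 2 vs 4, 5 vs 7] → A does not strictly dominate C (column Y: 2 ≤ 4)
  B vs A: [3 vs 6, 7 vs 2, 4 vs 5] → B does not strictly dominate A (column X: 3 ≤ 6)
  B vs C: [3 vs 5, 7 vs 4, 4 vs 7] → B does not strictly dominate C (column X: 3 ≤ 5)
  C vs A: [5 vs 6, 4 vs 2, 7 vs 5] → C does not strictly dominate A (column X: 5 ≤ 6)
  C vs B: [5 vs 3, 4 vs 7, 7 vs 4] → C does not strictly dominate B (column Y: 4 ≤ 7)
No single strategy strictly dominates all others → no strictly dominant strategy.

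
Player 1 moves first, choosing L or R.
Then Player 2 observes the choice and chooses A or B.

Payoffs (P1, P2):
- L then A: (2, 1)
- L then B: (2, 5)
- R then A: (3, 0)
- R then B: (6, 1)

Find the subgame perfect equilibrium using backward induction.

P1 plays R, P2 plays B after L and B after R; Payoff (6, 1)

Work:
Backward induction:
After L: P2 chooses B → P1 gets 2
After R: P2 chooses B → P1 gets 6
P1 chooses R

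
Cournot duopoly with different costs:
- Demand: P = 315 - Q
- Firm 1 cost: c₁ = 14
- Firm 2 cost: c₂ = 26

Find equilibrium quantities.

q₁* = 104.33, q₂* = 92.33

Work:
Reaction: q₁ = (315 - 14 - q₂)/2
Reaction: q₂ = (315 - 26 - q₁)/2
Solve simultaneously:
q₁* = (315 - 2×14 + 26)/3 = 104.33
q₂* = (315 - 2×26 + 14)/3 = 92.33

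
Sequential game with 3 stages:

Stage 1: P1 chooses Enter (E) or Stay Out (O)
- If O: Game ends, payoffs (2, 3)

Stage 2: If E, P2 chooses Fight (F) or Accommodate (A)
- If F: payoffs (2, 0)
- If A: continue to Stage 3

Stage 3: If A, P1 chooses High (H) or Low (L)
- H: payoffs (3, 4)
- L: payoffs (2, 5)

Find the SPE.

SPE: (E, A, H); Outcome (3, 4)

Work:
Stage 3: P1 chooses H (3 vs 2)
Stage 2: P2: F->0, A->4 (anticipating H). Choose A
Stage 1: P1: O->2, E->3 (anticipating A, H). Choose E
SPE path: E -> A -> H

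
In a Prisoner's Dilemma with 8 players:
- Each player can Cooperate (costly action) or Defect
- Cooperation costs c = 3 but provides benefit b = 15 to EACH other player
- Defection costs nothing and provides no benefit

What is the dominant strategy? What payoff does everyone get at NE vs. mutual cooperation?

Dominant: Defect; NE payoff = 0; Coop payoff = 102

Work:
Defect dominates (saves cost c = 3, benefit to others is external)
NE: All defect → everyone gets 0
If all cooperate: each receives (7)×15 - 3 = 102
Social dilemma: 102 > 0 but NE gives 0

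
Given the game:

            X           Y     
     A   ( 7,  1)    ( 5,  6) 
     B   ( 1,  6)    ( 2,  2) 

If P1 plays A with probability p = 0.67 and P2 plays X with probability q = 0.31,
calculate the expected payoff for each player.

E[P1] = 4.3231, E[P2] = 4.0507

Work:
E[P1] = p·q·π₁(A,X) + p·(1-q)·π₁(A,Y) + (1-p)·q·π₁(B,X) + (1-p)·(1-q)·π₁(B,Y)
= 0.67·0.31·7 + 0.67·0.69·5 + 0.33·0.31·1 + 0.33·0.69·2
= 4.3231

E[P2] = 4.0507 (similar calculation)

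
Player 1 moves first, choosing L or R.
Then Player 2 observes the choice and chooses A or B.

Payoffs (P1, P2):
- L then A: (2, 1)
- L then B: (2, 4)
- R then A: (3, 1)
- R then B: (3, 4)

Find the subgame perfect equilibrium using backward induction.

P1 plays R, P2 plays B after L and B after R; Payoff (3, 4)

Work:
Backward induction:
After L: P2 chooses B → P1 gets 2
After R: P2 chooses B → P1 gets 3
P1 chooses R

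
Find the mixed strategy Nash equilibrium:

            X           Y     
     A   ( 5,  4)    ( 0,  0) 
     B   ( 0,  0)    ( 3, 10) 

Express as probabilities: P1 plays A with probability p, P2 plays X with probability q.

p = 0.7143, q = 0.375

Work:
Find probabilities that make opponent indifferent:
P2 chooses q to make P1 indifferent between A and B
P1 chooses p to make P2 indifferent between X and Y
Mixed NE: P1 plays (A: 0.7143, B: 0.2857), P2 plays (X: 0.375, Y: 0.625)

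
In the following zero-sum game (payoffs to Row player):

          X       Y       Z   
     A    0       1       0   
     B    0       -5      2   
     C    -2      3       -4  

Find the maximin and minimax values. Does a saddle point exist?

Maximin = 0, Minimax = 0, Saddle: True

Work:
Row minimums: [0, -5, -4] → maximin = 0
Column maximums: [0, 3, 2] → minimax = 0
Saddle point exists! Game value = 0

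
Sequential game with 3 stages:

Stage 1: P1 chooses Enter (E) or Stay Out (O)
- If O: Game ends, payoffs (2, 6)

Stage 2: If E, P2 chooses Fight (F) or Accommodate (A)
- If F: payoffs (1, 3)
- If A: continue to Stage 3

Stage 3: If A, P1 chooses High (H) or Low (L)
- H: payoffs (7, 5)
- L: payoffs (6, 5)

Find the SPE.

SPE: (E, A, H); Outcome (7, 5)

Work:
Stage 3: P1 chooses H (7 vs 6)
Stage 2: P2: F->3, A->5 (anticipating H). Choose A
Stage 1: P1: O->2, E->7 (anticipating A, H). Choose E
SPE path: E -> A -> H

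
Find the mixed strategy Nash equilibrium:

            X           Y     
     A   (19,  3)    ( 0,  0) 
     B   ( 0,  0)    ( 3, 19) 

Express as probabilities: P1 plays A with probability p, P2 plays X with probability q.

p = 0.8636, q = 0.1364

Work:
Find probabilities that make opponent indifferent:
P2 chooses q to make P1 indifferent between A and B
P1 chooses p to make P2 indifferent between X and Y
Mixed NE: P1 plays (A: 0.8636, B: 0.1364), P2 plays (X: 0.1364, Y: 0.8636)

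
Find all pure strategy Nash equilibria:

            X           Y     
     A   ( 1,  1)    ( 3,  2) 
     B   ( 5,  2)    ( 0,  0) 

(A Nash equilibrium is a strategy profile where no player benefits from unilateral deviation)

Nash equilibrium: (A, Y), (B, X)

Work:
Best responses:
  P1 vs X: payoffs [1, 5] → best response B (payoff 5)
  P1 vs Y: payoffs [3, 0] → best response A (payoff 3)
  P2 vs A: payoffs [1, 2] → best response Y (payoff 2)
  P2 vs B: payoffs [2, 0] → best response X (payoff 2)
Mutual best responses: (A,Y), (B,X) → Nash equilibria.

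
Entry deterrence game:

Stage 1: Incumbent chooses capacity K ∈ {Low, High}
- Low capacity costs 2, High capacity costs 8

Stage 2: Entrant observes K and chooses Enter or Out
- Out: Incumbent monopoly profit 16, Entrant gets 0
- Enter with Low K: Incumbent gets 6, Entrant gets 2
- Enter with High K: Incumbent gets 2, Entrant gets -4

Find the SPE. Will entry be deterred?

SPE: (High, Enter|Low, Out|High); Entry deterred. Incumbent net profit = 8

Work:
After Low K: Entrant enters (2 > 0)
After High K: Entrant stays out (-4 < 0)
Incumbent: Low → 6−2=4, High → 16−8=8
Incumbent chooses High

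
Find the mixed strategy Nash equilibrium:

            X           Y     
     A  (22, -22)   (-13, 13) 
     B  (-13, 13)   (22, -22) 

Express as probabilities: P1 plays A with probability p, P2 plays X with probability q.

p = 0.5, q = 0.5

Work:
Find probabilities that make opponent indifferent:
P2 chooses q to make P1 indifferent between A and B
P1 chooses p to make P2 indifferent between X and Y
Mixed NE: P1 plays (A: 0.5, B: 0.5), P2 plays (X: 0.5, Y: 0.5)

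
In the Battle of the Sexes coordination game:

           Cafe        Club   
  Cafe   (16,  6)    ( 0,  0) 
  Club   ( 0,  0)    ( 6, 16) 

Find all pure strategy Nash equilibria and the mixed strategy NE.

Pure NE: (Cafe, Cafe) and (Club, Club); Mixed NE: p = 0.7273, q = 0.2727

Work:
Check pure NE:
(Cafe, Cafe): (16, 6) - no unilateral deviation beneficial
(Club, Club): (6, 16) - no unilateral deviation beneficial
Mixed NE: P1 plays Cafe with p = 0.7273, P2 plays Cafe with q = 0.2727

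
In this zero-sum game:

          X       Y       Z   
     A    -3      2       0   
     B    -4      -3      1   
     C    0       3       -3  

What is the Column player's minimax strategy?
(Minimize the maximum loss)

Column should play X, value = 0

Work:
Column player minimizes Row's maximum payoff:
Column X: max payoff to Row = 0
Column Y: max payoff to Row = 3
Column Z: max payoff to Row = 1
Minimum is 0, achieved by column X.
Minimax strategy: X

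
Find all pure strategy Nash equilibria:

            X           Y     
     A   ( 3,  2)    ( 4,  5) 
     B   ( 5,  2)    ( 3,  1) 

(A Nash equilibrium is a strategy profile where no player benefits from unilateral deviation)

Nash equilibrium: (A, Y), (B, X)

Work:
Best responses:
  P1 vs X: payoffs [3, 5] → best response B (payoff 5)
  P1 vs Y: payoffs [4, 3] → best response A (payoff 4)
  P2 vs A: payoffs [2, 5] → best response Y (payoff 5)
  P2 vs B: payoffs [2, 1] → best response X (payoff 2)
Mutual best responses: (A,Y), (B,X) → Nash equilibria.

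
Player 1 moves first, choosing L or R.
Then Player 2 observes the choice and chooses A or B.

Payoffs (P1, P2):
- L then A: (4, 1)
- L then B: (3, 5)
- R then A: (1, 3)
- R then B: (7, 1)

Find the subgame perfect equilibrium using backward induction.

P1 plays L, P2 plays B after L and A after R; Payoff (3, 5)

Work:
Backward induction:
After L: P2 chooses B → P1 gets 3
After R: P2 chooses A → P1 gets 1
P1 chooses L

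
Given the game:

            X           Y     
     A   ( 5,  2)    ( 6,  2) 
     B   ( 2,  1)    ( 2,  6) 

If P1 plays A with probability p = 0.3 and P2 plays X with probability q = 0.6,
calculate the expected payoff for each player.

E[P1] = 3.02, E[P2] = 2.7

Work:
E[P1] = p·q·π₁(A,X) + p·(1-q)·π₁(A,Y) + (1-p)·q·π₁(B,X) + (1-p)·(1-q)·π₁(B,Y)
= 0.3·0.6·5 + 0.3·0.4·6 + 0.7·0.6·2 + 0.7·0.4·2
= 3.02

E[P2] = 2.7 (similar calculation)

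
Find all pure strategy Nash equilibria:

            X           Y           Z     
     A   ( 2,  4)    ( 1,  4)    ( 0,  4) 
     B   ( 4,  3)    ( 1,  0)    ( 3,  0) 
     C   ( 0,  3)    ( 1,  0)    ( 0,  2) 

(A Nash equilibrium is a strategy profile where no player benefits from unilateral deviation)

Nash equilibrium: (A, Y), (B, X)

Work:
Best responses:
  P1 vs X: payoffs [2, 4, 0] → best response B (payoff 4)
  P1 vs Y: payoffs [1, 1, 1] → best response A/B/C (payoff 1)
  P1 vs Z: payoffs [0, 3, 0] → best response B (payoff 3)
  P2 vs A: payoffs [4, 4, 4] → best response X/Y/Z (payoff 4)
  P2 vs B: payoffs [3, 0, 0] → best response X (payoff 3)
  P2 vs C: payoffs [3, 0, 2] → best response X (payoff 3)
Mutual best responses: (A,Y), (B,X) → Nash equilibria.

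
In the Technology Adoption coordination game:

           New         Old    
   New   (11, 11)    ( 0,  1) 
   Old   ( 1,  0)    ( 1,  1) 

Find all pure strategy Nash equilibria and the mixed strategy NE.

Pure NE: (New, New) and (Old, Old); Mixed NE: p = 0.0909, q = 0.0909

Work:
Check pure NE:
(New, New): (11, 11) - no unilateral deviation beneficial
(Old, Old): (1, 1) - no unilateral deviation beneficial
Mixed NE: P1 plays New with p = 0.0909, P2 plays New with q = 0.0909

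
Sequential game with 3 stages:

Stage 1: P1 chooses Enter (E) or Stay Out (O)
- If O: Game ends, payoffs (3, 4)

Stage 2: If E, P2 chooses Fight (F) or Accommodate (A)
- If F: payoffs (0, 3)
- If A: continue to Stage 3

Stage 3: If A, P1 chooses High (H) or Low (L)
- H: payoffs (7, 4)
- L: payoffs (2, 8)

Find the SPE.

SPE: (E, A, H); Outcome (7, 4)

Work:
Stage 3: P1 chooses H (7 vs 2)
Stage 2: P2: F->3, A->4 (anticipating H). Choose A
Stage 1: P1: O->3, E->7 (anticipating A, H). Choose E
SPE path: E -> A -> H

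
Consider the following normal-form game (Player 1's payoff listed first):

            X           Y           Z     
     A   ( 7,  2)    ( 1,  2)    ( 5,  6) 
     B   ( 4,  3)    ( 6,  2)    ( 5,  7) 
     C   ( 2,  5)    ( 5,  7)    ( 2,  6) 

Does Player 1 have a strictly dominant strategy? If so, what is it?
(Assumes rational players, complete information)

No strictly dominant strategy exists for Player 1

Work:
A strategy strictly dominates another if it gives a strictly higher payoff against every opponent action. Compare each pair of P1's strategies column-by-column:
  A vs B: [7 vs 4, 1 vs 6, 5 vs 5] → A does not strictly dominate B (column Y: 1 ≤ 6)
  A vs C: [7 vs 2, 1 vs 5, 5 vs 2] → A does not strictly dominate C (column Y: 1 ≤ 5)
  B vs A: [4 vs 7, 6 vs 1, 5 vs 5] → B does not strictly dominate A (column X: 4 ≤ 7)
  B vs C: [4 vs 2, 6 vs 5, 5 vs 2] → B strictly dominates C
  C vs A: [2 vs 7, 5 vs 1, 2 vs 5] → C does not strictly dominate A (column X: 2 ≤ 7)
  C vs B: [2 vs 4, 5 vs 6, 2 vs 5] → C does not strictly dominate B (column X: 2 ≤ 4)
No single strategy strictly dominates all others → no strictly dominant strategy.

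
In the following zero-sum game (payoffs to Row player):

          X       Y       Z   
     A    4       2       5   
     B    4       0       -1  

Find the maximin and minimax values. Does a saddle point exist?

Maximin = 2, Minimax = 2, Saddle: True

Work:
Row minimums: [2, -1] → maximin = 2
Column maximums: [4, 2, 5] → minimax = 2
Saddle point exists! Game value = 2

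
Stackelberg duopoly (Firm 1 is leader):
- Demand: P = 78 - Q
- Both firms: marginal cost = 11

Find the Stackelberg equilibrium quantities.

q₁* (leader) = 33.5, q₂* (follower) = 16.75

Work:
Follower's reaction: q₂ = (a - c - q₁)/2
Leader substitutes: π₁ = q₁·(a - q₁ - (a-c-q₁)/2 - c)
FOC: q₁* = (78 - 11)/2 = 33.50
Then: q₂* = (78 - 11 - 33.5)/2 = 16.75
Leader has first-mover advantage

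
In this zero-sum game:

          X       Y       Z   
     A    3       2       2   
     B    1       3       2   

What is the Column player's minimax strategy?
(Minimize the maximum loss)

Column should play Z, value = 2

Work:
Column player minimizes Row's maximum payoff:
Column X: max payoff to Row = 3
Column Y: max payoff to Row = 3
Column Z: max payoff to Row = 2
Minimum is 2, achieved by column Z.
Minimax strategy: Z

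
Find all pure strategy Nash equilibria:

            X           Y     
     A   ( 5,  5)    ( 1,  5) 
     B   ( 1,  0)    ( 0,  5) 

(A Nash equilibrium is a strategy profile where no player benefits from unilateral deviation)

Nash equilibrium: (A, X), (A, Y)

Work:
Best responses:
  P1 vs X: payoffs [5, 1] → best response A (payoff 5)
  P1 vs Y: payoffs [1, 0] → best response A (payoff 1)
  P2 vs A: payoffs [5, 5] → best response X/Y (payoff 5)
  P2 vs B: payoffs [0, 5] → best response Y (payoff 5)
Mutual best responses: (A,X), (A,Y) → Nash equilibria.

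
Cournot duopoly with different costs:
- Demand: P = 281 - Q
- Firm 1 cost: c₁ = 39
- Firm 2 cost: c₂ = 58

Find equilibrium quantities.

q₁* = 87.0, q₂* = 68.0

Work:
Reaction: q₁ = (281 - 39 - q₂)/2
Reaction: q₂ = (281 - 58 - q₁)/2
Solve simultaneously:
q₁* = (281 - 2×39 + 58)/3 = 87.0
q₂* = (281 - 2×58 + 39)/3 = 68.0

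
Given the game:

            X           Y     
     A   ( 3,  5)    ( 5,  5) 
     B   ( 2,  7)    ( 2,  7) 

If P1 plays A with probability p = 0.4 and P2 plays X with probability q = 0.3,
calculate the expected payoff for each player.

E[P1] = 2.96, E[P2] = 6.2

Work:
E[P1] = p·q·π₁(A,X) + p·(1-q)·π₁(A,Y) + (1-p)·q·π₁(B,X) + (1-p)·(1-q)·π₁(B,Y)
= 0.4·0.3·3 + 0.4·0.7·5 + 0.6·0.3·2 + 0.6·0.7·2
= 2.96

E[P2] = 6.2 (similar calculation)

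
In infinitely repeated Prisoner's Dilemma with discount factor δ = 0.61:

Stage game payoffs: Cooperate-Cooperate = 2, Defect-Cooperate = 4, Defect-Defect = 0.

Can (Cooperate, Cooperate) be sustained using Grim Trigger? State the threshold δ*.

δ* = 0.5; since δ = 0.61 ≥ 0.5, cooperation can be sustained

Work:
For Grim Trigger:
Cooperate forever: 2/(1-δ)
Defect then punished: 4 + 0·δ/(1-δ)
Need: 2/(1-δ) ≥ 4 + 0·δ/(1-δ)
Solving: δ ≥ (T-R)/(T-P) = (4-2)/(4-0) = 0.5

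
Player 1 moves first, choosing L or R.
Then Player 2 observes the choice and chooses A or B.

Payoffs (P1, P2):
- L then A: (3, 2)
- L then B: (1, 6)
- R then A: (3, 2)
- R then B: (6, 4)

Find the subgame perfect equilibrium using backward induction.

P1 plays R, P2 plays B after L and B after R; Payoff (6, 4)

Work:
Backward induction:
After L: P2 chooses B → P1 gets 1
After R: P2 chooses B → P1 gets 6
P1 chooses R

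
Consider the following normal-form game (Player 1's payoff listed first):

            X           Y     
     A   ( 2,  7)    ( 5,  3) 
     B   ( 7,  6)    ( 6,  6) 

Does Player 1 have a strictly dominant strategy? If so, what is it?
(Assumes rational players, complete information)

Yes, Player 1's strictly dominant strategy is B

Work:
A strategy strictly dominates another if it gives a strictly higher payoff against every opponent action. Compare each pair of P1's strategies column-by-column:
  A vs B: [2 vs 7, 5 vs 6] → A does not strictly dominate B (column X: 2 ≤ 7)
  B vs A: [7 vs 2, 6 vs 5] → B strictly dominates A
B strictly dominates every other strategy → strictly dominant.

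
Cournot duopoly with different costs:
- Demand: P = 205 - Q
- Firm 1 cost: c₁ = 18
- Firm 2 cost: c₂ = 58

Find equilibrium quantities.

q₁* = 75.67, q₂* = 35.67

Work:
Reaction: q₁ = (205 - 18 - q₂)/2
Reaction: q₂ = (205 - 58 - q₁)/2
Solve simultaneously:
q₁* = (205 - 2×18 + 58)/3 = 75.67
q₂* = (205 - 2×58 + 18)/3 = 35.67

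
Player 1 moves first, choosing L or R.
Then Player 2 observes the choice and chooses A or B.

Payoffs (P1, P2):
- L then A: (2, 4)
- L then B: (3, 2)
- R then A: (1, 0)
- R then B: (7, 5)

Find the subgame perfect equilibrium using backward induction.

P1 plays R, P2 plays A after L and B after R; Payoff (7, 5)

Work:
Backward induction:
After L: P2 chooses A → P1 gets 2
After R: P2 chooses B → P1 gets 7
P1 chooses R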